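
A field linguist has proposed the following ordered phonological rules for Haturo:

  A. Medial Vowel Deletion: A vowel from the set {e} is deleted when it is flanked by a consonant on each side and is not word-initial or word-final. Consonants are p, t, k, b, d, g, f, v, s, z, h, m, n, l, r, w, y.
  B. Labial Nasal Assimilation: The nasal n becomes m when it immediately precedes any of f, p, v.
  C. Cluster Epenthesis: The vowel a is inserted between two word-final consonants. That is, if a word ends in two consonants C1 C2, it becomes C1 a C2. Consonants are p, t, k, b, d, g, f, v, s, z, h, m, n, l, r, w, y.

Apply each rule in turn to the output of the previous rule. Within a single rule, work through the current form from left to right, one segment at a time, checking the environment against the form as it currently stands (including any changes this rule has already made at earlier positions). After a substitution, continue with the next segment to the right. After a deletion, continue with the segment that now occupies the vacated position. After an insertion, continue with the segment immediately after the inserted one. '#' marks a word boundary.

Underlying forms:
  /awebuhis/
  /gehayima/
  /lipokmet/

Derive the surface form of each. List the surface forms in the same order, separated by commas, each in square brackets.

/awebuhis/:
  A Medial Vowel Deletion: [awebuhis] → [awbuhis]
  B Labial Nasal Assimilation: no change — [awbuhis]
  C Cluster Epenthesis: no change — [awbuhis]
/gehayima/:
  A Medial Vowel Deletion: [gehayima] → [ghayima]
  B Labial Nasal Assimilation: no change — [ghayima]
  C Cluster Epenthesis: no change — [ghayima]
/lipokmet/:
  A Medial Vowel Deletion: [lipokmet] → [lipokmt]
  B Labial Nasal Assimilation: no change — [lipokmt]
  C Cluster Epenthesis: [lipokmt] → [lipokmat]

[awbuhis], [ghayima], [lipokmat]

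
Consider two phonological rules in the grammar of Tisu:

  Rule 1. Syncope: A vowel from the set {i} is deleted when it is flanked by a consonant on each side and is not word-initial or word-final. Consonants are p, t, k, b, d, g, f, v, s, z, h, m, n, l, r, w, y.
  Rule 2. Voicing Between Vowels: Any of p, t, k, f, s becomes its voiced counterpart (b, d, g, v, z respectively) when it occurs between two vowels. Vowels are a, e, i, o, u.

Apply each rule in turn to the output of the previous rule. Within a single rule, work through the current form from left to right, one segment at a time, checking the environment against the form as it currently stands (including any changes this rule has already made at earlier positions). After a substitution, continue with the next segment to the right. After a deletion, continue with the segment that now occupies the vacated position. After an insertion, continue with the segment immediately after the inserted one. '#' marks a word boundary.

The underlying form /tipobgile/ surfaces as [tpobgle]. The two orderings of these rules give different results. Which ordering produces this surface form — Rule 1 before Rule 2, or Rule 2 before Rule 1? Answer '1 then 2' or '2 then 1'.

1 then 2

Order 1 then 2:
  1 Syncope: [tipobgile] → [tpobgle]
  2 Voicing Between Vowels: no change — [tpobgle]
  result: [tpobgle]
Order 2 then 1:
  2 Voicing Between Vowels: [tipobgile] → [tibobgile]
  1 Syncope: [tibobgile] → [tbobgle]
  result: [tbobgle]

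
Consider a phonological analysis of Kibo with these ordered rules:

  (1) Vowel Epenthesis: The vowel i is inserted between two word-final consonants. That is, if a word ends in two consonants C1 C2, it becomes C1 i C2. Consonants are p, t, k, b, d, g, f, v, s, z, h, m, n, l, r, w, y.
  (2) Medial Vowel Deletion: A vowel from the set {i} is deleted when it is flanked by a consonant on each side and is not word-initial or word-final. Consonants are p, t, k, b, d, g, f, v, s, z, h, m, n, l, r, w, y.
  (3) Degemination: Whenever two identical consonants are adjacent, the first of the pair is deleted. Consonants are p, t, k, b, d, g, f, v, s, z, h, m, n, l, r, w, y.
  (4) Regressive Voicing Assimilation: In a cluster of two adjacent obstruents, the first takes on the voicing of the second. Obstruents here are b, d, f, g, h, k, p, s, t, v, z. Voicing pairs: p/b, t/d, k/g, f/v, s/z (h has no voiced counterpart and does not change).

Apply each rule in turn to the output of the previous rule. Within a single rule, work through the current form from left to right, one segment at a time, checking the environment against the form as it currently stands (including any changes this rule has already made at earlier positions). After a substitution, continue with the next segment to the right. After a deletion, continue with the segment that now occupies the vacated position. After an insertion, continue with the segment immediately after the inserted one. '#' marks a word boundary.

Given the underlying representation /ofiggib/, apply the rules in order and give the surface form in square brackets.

(1) Vowel Epenthesis: no change — [ofiggib]
(2) Medial Vowel Deletion: [ofiggib] → [ofggb]
(3) Degemination: [ofggb] → [ofgb]
(4) Regressive Voicing Assimilation: [ofgb] → [ovgb]

[ovgb]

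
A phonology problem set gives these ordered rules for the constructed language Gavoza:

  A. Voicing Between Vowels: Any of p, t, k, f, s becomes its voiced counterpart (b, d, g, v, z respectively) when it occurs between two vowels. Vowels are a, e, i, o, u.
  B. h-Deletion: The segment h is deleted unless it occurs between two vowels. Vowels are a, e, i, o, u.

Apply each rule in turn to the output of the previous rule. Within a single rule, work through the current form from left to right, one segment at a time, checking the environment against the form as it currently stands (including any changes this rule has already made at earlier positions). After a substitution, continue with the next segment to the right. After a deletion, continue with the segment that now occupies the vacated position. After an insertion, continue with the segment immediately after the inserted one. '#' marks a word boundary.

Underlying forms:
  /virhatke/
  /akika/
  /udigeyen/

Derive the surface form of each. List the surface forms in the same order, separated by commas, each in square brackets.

[viratke], [agiga], [udigeyen]

/virhatke/:
  A Voicing Between Vowels: no change — [virhatke]
  B h-Deletion: [virhatke] → [viratke]
/akika/:
  A Voicing Between Vowels: [akika] → [agiga]
  B h-Deletion: no change — [agiga]
/udigeyen/:
  A Voicing Between Vowels: no change — [udigeyen]
  B h-Deletion: no change — [udigeyen]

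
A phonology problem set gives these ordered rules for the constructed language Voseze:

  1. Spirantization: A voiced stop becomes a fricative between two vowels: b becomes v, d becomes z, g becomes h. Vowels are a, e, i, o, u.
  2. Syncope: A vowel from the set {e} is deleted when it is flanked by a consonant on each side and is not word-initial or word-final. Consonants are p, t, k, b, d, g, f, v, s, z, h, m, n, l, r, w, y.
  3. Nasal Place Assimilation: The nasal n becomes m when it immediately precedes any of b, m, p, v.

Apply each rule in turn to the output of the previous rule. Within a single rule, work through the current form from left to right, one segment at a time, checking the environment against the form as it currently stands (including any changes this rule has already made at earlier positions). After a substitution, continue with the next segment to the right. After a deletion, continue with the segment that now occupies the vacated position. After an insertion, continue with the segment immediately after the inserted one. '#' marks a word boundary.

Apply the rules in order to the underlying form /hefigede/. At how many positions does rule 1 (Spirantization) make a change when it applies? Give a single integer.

1 Spirantization: [hefigede] → [hefiheze]
2 Syncope: [hefiheze] → [hfihze]
3 Nasal Place Assimilation: no change — [hfihze]
Rule 1 changed 2 position(s).

2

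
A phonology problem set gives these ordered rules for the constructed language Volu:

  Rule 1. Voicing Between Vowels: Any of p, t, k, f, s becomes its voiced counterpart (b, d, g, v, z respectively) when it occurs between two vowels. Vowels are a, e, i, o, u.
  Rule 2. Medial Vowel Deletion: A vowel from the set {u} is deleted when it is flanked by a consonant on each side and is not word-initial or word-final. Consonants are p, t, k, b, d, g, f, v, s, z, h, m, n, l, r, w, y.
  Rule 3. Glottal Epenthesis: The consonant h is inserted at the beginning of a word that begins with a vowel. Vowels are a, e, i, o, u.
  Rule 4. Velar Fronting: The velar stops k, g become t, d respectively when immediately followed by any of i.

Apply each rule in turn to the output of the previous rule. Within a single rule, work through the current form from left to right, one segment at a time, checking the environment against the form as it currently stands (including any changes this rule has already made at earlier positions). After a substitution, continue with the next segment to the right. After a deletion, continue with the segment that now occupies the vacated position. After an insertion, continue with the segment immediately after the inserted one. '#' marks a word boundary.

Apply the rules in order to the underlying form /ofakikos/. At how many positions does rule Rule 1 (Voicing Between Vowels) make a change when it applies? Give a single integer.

Rule 1 Voicing Between Vowels: [ofakikos] → [ovagigos]
Rule 2 Medial Vowel Deletion: no change — [ovagigos]
Rule 3 Glottal Epenthesis: [ovagigos] → [hovagigos]
Rule 4 Velar Fronting: [hovagigos] → [hovadigos]
Rule Rule 1 changed 3 position(s).

3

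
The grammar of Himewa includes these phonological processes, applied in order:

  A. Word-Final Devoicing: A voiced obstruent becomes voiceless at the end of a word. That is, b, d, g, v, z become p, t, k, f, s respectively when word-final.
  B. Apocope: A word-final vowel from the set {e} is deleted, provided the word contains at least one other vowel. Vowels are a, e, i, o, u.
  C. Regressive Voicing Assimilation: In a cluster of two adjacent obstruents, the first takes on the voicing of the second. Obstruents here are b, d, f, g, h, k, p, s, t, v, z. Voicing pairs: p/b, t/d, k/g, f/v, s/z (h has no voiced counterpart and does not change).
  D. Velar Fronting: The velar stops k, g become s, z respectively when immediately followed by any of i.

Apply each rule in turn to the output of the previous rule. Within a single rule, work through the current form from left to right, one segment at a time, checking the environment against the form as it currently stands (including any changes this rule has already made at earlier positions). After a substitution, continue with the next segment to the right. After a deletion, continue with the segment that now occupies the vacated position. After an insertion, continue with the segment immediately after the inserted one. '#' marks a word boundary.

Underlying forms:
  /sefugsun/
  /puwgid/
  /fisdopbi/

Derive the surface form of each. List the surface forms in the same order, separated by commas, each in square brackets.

[sefuksun], [puwzit], [fizdobbi]

/sefugsun/:
  A Word-Final Devoicing: no change — [sefugsun]
  B Apocope: no change — [sefugsun]
  C Regressive Voicing Assimilation: [sefugsun] → [sefuksun]
  D Velar Fronting: no change — [sefuksun]
/puwgid/:
  A Word-Final Devoicing: [puwgid] → [puwgit]
  B Apocope: no change — [puwgit]
  C Regressive Voicing Assimilation: no change — [puwgit]
  D Velar Fronting: [puwgit] → [puwzit]
/fisdopbi/:
  A Word-Final Devoicing: no change — [fisdopbi]
  B Apocope: no change — [fisdopbi]
  C Regressive Voicing Assimilation: [fisdopbi] → [fizdobbi]
  D Velar Fronting: no change — [fizdobbi]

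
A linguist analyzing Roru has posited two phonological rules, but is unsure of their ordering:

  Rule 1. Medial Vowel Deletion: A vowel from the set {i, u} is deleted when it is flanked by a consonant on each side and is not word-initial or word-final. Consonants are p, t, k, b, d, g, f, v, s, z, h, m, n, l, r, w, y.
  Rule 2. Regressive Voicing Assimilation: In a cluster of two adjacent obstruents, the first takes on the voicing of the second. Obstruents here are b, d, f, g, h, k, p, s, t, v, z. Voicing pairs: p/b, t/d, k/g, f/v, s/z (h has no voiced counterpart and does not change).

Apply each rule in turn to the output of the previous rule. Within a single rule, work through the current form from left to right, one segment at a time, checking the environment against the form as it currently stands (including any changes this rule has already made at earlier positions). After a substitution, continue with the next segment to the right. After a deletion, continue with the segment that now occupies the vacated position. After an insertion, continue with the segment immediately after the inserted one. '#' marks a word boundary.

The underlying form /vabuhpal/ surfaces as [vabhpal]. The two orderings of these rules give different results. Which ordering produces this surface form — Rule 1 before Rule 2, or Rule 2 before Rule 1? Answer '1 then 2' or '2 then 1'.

Order 1 then 2:
  1 Medial Vowel Deletion: [vabuhpal] → [vabhpal]
  2 Regressive Voicing Assimilation: [vabhpal] → [vaphpal]
  result: [vaphpal]
Order 2 then 1:
  2 Regressive Voicing Assimilation: no change — [vabuhpal]
  1 Medial Vowel Deletion: [vabuhpal] → [vabhpal]
  result: [vabhpal]

2 then 1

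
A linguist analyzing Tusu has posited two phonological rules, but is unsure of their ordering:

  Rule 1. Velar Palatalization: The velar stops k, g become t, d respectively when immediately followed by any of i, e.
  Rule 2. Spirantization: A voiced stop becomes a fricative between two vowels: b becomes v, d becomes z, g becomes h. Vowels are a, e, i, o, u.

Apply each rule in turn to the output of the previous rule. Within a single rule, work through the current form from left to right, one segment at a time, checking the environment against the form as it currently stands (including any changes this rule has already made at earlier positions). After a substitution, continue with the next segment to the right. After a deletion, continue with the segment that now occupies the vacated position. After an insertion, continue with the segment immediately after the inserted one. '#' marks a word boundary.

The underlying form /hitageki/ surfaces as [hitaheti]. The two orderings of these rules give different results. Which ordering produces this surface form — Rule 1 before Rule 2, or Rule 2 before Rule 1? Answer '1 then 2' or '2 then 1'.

2 then 1

Order 1 then 2:
  1 Velar Palatalization: [hitageki] → [hitadeti]
  2 Spirantization: [hitadeti] → [hitazeti]
  result: [hitazeti]
Order 2 then 1:
  2 Spirantization: [hitageki] → [hitaheki]
  1 Velar Palatalization: [hitaheki] → [hitaheti]
  result: [hitaheti]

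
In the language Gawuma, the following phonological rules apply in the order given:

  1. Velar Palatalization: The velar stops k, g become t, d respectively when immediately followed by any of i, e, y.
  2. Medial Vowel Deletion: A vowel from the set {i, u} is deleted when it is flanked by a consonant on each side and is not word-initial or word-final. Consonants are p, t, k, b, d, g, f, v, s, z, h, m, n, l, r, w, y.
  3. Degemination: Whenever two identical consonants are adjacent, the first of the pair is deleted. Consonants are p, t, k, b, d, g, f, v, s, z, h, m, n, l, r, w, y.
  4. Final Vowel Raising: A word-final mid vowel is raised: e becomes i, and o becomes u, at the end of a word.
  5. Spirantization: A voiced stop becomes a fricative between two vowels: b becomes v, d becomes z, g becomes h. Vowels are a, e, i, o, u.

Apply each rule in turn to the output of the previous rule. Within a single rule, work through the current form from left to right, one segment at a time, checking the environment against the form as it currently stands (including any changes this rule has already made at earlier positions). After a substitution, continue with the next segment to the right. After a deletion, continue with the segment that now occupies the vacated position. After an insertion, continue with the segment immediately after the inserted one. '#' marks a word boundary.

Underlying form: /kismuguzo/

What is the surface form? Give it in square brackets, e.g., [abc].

1 Velar Palatalization: [kismuguzo] → [tismuguzo]
2 Medial Vowel Deletion: [tismuguzo] → [tsmgzo]
3 Degemination: no change — [tsmgzo]
4 Final Vowel Raising: [tsmgzo] → [tsmgzu]
5 Spirantization: no change — [tsmgzu]

[tsmgzu]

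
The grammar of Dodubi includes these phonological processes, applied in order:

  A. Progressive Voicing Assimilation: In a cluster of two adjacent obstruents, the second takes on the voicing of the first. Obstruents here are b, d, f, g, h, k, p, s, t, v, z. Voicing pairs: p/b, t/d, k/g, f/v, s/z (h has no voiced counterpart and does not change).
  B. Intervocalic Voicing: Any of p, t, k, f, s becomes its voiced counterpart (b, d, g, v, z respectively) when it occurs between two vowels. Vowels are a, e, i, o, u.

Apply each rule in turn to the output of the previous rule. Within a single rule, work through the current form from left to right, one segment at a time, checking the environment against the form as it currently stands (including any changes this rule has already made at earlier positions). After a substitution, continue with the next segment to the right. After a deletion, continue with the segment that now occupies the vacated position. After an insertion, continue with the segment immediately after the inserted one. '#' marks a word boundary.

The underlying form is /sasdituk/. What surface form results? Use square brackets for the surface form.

[sastiduk]

A Progressive Voicing Assimilation: [sasdituk] → [sastituk]
B Intervocalic Voicing: [sastituk] → [sastiduk]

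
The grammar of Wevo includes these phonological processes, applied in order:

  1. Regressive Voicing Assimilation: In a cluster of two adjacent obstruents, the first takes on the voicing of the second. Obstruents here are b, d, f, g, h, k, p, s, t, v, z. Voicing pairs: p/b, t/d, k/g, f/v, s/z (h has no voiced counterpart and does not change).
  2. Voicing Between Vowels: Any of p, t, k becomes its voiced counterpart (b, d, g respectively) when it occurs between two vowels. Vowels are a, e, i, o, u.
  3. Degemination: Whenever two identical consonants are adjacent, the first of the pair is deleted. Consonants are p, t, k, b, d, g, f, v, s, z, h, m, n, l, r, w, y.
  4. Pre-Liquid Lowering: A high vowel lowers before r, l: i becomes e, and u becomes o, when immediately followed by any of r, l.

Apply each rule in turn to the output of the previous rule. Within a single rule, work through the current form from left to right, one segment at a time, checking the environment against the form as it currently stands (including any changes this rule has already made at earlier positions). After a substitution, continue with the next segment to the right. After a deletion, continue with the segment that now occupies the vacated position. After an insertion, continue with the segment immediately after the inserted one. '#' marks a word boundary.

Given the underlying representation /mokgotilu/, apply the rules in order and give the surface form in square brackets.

[mogodelu]

1 Regressive Voicing Assimilation: [mokgotilu] → [moggotilu]
2 Voicing Between Vowels: [moggotilu] → [moggodilu]
3 Degemination: [moggodilu] → [mogodilu]
4 Pre-Liquid Lowering: [mogodilu] → [mogodelu]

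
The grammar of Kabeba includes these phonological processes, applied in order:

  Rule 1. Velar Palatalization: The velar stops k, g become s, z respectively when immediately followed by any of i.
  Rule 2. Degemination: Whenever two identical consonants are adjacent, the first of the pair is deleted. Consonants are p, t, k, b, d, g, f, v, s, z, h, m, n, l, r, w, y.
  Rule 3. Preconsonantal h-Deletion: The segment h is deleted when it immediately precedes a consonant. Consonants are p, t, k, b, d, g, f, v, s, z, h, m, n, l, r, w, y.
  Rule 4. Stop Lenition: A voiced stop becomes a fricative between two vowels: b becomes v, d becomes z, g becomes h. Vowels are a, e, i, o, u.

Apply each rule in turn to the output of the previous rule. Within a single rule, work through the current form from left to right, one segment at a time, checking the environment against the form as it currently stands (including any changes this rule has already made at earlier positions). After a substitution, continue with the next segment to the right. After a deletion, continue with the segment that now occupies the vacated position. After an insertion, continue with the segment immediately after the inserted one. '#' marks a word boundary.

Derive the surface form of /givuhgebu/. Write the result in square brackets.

Rule 1 Velar Palatalization: [givuhgebu] → [zivuhgebu]
Rule 2 Degemination: no change — [zivuhgebu]
Rule 3 Preconsonantal h-Deletion: [zivuhgebu] → [zivugebu]
Rule 4 Stop Lenition: [zivugebu] → [zivuhevu]

[zivuhevu]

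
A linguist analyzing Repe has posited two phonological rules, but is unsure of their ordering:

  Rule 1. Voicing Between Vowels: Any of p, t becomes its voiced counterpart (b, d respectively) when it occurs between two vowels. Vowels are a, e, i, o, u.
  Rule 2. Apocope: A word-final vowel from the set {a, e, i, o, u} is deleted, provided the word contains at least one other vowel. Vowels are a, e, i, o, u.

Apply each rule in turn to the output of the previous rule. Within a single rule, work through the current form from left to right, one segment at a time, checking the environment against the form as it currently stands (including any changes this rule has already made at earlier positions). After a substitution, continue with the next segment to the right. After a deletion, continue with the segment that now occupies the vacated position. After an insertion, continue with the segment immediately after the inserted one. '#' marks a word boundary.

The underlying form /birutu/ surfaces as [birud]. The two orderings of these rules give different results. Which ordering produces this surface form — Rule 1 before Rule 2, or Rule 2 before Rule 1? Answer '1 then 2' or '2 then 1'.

Order 1 then 2:
  1 Voicing Between Vowels: [birutu] → [birudu]
  2 Apocope: [birudu] → [birud]
  result: [birud]
Order 2 then 1:
  2 Apocope: [birutu] → [birut]
  1 Voicing Between Vowels: no change — [birut]
  result: [birut]

1 then 2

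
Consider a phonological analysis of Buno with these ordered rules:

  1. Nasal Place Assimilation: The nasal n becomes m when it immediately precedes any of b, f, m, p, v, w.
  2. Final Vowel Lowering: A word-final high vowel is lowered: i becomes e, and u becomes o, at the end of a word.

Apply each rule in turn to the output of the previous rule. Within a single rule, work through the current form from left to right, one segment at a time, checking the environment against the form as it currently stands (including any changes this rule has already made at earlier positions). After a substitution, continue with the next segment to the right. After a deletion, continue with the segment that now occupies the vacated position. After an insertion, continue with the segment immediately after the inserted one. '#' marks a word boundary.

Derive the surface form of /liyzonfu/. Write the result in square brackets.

[liyzomfo]

1 Nasal Place Assimilation: [liyzonfu] → [liyzomfu]
2 Final Vowel Lowering: [liyzomfu] → [liyzomfo]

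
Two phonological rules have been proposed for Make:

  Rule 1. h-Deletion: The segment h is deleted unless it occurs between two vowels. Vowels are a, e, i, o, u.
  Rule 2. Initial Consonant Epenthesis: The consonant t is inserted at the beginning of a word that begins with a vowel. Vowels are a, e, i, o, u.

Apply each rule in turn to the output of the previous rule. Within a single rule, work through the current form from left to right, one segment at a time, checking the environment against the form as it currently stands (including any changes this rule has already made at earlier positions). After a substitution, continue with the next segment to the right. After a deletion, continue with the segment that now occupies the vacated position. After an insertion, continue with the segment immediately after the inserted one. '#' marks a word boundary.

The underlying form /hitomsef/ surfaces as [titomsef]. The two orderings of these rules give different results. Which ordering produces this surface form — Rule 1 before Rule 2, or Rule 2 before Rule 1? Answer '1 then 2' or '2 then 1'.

Order 1 then 2:
  1 h-Deletion: [hitomsef] → [itomsef]
  2 Initial Consonant Epenthesis: [itomsef] → [titomsef]
  result: [titomsef]
Order 2 then 1:
  2 Initial Consonant Epenthesis: no change — [hitomsef]
  1 h-Deletion: [hitomsef] → [itomsef]
  result: [itomsef]

1 then 2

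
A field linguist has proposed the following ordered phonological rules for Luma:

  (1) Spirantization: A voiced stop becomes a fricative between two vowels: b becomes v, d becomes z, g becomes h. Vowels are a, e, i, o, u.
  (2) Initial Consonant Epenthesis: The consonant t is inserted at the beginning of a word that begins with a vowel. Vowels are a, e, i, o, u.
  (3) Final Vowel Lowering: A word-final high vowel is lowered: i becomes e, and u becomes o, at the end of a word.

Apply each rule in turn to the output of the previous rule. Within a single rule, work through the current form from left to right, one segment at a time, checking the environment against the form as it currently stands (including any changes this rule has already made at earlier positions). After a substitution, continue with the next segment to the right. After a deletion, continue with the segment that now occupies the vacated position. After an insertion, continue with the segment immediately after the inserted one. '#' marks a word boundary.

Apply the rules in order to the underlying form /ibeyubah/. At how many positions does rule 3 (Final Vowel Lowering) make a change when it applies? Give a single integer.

(1) Spirantization: [ibeyubah] → [iveyuvah]
(2) Initial Consonant Epenthesis: [iveyuvah] → [tiveyuvah]
(3) Final Vowel Lowering: no change — [tiveyuvah]
Rule 3 changed 0 position(s).

0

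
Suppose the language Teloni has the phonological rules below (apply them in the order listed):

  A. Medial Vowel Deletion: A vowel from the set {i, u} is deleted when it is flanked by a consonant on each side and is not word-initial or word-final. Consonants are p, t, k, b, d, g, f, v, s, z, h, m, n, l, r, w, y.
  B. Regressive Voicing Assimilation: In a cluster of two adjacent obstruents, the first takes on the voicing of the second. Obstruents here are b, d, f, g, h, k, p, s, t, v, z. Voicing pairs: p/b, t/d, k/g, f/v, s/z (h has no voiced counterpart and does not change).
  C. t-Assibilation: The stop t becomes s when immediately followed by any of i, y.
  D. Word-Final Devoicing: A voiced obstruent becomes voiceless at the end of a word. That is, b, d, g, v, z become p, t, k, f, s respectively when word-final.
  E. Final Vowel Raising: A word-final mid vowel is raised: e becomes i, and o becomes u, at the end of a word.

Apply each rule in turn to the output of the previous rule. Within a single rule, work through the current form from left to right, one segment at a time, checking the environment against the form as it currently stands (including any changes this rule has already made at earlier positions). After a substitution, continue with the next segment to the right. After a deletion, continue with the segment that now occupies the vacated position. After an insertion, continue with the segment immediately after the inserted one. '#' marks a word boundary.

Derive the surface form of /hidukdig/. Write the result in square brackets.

[htgdk]

A Medial Vowel Deletion: [hidukdig] → [hdkdg]
B Regressive Voicing Assimilation: [hdkdg] → [htgdg]
C t-Assibilation: no change — [htgdg]
D Word-Final Devoicing: [htgdg] → [htgdk]
E Final Vowel Raising: no change — [htgdk]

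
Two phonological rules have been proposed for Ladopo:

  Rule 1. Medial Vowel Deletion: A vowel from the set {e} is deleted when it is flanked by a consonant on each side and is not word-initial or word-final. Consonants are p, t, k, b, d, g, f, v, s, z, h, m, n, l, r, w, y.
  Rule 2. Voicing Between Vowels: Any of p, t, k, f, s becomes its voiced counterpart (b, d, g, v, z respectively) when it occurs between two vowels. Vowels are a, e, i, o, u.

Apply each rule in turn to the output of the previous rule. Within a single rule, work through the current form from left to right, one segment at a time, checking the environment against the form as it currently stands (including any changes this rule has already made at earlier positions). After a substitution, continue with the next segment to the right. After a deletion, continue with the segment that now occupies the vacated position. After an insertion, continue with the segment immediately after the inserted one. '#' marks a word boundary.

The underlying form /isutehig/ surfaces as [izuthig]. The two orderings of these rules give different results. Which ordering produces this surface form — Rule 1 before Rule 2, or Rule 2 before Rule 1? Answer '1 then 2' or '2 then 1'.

Order 1 then 2:
  1 Medial Vowel Deletion: [isutehig] → [isuthig]
  2 Voicing Between Vowels: [isuthig] → [izuthig]
  result: [izuthig]
Order 2 then 1:
  2 Voicing Between Vowels: [isutehig] → [izudehig]
  1 Medial Vowel Deletion: [izudehig] → [izudhig]
  result: [izudhig]

1 then 2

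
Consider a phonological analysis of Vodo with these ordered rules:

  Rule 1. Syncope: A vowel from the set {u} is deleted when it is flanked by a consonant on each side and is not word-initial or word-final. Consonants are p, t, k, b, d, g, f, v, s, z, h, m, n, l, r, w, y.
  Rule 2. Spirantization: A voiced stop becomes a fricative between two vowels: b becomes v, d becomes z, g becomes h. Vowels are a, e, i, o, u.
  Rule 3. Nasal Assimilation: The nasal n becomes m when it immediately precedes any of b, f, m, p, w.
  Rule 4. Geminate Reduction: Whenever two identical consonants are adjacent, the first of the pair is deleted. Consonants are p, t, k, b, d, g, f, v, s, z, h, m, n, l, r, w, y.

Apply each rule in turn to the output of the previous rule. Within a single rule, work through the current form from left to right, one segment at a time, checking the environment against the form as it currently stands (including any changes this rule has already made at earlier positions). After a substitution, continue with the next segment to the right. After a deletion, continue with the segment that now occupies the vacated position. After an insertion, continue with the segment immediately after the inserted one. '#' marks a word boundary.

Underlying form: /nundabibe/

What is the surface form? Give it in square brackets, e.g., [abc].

[ndavive]

Rule 1 Syncope: [nundabibe] → [nndabibe]
Rule 2 Spirantization: [nndabibe] → [nndavive]
Rule 3 Nasal Assimilation: no change — [nndavive]
Rule 4 Geminate Reduction: [nndavive] → [ndavive]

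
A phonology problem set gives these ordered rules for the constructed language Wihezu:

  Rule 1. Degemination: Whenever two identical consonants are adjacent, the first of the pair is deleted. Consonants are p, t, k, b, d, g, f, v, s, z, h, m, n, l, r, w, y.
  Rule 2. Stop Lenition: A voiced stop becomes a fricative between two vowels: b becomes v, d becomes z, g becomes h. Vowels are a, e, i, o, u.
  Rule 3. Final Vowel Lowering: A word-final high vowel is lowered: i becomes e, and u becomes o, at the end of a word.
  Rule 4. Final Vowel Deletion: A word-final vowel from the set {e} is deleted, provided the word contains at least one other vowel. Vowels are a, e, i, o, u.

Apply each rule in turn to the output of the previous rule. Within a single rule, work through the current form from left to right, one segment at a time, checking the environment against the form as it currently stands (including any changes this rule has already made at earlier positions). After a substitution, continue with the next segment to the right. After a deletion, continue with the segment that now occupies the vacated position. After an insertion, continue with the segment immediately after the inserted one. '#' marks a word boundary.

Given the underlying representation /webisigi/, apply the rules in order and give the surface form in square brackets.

[wevisih]

Rule 1 Degemination: no change — [webisigi]
Rule 2 Stop Lenition: [webisigi] → [wevisihi]
Rule 3 Final Vowel Lowering: [wevisihi] → [wevisihe]
Rule 4 Final Vowel Deletion: [wevisihe] → [wevisih]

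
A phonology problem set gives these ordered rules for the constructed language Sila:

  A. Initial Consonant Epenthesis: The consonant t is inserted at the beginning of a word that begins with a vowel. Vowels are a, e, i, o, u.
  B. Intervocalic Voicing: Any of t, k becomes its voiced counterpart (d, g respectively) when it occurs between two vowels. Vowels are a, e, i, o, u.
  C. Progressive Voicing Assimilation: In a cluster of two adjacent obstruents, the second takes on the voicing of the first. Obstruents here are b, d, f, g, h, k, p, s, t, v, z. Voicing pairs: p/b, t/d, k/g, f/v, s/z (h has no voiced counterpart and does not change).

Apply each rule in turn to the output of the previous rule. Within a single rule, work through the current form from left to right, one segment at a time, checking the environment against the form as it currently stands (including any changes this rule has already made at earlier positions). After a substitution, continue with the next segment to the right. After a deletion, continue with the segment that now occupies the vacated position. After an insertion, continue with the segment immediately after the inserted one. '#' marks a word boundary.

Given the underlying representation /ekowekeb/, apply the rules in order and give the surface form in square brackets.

A Initial Consonant Epenthesis: [ekowekeb] → [tekowekeb]
B Intervocalic Voicing: [tekowekeb] → [tegowegeb]
C Progressive Voicing Assimilation: no change — [tegowegeb]

[tegowegeb]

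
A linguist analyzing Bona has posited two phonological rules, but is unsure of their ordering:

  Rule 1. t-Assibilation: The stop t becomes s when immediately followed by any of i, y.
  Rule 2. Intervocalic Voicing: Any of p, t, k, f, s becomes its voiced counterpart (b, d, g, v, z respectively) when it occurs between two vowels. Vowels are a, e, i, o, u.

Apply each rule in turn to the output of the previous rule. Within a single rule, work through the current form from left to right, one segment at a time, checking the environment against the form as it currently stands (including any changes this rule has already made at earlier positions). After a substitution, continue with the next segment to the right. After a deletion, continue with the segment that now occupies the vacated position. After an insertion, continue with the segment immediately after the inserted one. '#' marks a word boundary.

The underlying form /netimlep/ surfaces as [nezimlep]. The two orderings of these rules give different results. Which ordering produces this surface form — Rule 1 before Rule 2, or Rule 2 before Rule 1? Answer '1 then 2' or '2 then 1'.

Order 1 then 2:
  1 t-Assibilation: [netimlep] → [nesimlep]
  2 Intervocalic Voicing: [nesimlep] → [nezimlep]
  result: [nezimlep]
Order 2 then 1:
  2 Intervocalic Voicing: [netimlep] → [nedimlep]
  1 t-Assibilation: no change — [nedimlep]
  result: [nedimlep]

1 then 2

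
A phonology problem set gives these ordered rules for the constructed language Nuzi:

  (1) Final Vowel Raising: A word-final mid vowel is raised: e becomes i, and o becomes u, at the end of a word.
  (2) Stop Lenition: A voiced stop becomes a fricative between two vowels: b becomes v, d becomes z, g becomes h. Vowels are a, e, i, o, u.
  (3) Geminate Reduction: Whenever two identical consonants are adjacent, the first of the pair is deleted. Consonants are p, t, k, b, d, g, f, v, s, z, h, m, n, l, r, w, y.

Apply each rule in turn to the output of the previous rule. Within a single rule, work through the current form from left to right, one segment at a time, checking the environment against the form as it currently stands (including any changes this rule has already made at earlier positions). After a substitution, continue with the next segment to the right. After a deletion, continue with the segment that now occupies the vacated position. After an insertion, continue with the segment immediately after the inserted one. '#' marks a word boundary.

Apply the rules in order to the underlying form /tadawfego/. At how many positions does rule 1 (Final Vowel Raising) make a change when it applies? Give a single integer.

(1) Final Vowel Raising: [tadawfego] → [tadawfegu]
(2) Stop Lenition: [tadawfegu] → [tazawfehu]
(3) Geminate Reduction: no change — [tazawfehu]
Rule 1 changed 1 position(s).

1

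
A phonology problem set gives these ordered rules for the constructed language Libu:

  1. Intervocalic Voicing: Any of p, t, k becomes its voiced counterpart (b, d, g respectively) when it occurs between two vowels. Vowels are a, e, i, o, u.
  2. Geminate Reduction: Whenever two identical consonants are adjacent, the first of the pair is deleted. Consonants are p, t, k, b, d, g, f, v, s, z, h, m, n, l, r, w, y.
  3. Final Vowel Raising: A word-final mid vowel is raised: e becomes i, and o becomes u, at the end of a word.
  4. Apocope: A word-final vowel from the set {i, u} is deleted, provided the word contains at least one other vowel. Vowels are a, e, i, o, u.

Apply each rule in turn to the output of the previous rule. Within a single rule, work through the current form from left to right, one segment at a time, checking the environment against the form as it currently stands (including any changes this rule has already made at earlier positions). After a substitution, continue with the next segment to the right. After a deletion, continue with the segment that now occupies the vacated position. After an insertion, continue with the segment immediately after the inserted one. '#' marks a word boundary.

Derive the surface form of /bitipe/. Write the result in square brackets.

[bidib]

1 Intervocalic Voicing: [bitipe] → [bidibe]
2 Geminate Reduction: no change — [bidibe]
3 Final Vowel Raising: [bidibe] → [bidibi]
4 Apocope: [bidibi] → [bidib]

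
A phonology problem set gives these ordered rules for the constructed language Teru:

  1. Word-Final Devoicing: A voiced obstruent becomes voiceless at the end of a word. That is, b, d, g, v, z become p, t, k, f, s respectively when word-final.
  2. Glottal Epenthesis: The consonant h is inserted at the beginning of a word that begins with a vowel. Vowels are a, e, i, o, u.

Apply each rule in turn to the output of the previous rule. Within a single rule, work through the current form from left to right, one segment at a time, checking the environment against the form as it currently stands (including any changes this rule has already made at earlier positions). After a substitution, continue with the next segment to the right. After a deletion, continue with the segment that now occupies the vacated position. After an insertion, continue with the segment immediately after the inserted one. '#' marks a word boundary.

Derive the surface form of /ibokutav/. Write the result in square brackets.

1 Word-Final Devoicing: [ibokutav] → [ibokutaf]
2 Glottal Epenthesis: [ibokutaf] → [hibokutaf]

[hibokutaf]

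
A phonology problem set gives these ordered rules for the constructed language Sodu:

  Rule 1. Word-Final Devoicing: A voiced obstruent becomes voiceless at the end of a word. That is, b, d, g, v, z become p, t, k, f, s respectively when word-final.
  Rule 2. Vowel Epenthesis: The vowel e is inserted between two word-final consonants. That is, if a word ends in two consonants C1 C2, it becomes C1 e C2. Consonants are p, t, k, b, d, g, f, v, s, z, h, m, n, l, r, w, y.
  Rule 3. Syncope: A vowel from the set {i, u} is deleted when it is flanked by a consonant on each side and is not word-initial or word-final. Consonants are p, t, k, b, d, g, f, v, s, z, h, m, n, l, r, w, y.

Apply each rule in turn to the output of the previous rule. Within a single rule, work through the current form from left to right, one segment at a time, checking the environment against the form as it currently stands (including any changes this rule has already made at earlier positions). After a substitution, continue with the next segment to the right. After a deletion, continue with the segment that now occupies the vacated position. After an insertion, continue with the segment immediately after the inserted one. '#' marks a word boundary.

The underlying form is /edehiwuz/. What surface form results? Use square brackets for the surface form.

Rule 1 Word-Final Devoicing: [edehiwuz] → [edehiwus]
Rule 2 Vowel Epenthesis: no change — [edehiwus]
Rule 3 Syncope: [edehiwus] → [edehws]

[edehws]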